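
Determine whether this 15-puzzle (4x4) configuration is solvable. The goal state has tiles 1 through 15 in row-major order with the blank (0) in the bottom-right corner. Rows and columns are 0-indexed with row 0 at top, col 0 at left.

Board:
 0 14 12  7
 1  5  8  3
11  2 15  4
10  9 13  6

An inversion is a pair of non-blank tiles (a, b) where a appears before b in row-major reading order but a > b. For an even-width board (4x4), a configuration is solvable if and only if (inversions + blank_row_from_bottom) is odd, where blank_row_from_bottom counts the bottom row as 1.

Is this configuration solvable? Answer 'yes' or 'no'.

Inversions: 52
Blank is in row 0 (0-indexed from top), which is row 4 counting from the bottom (bottom = 1).
52 + 4 = 56, which is even, so the puzzle is not solvable.

Answer: no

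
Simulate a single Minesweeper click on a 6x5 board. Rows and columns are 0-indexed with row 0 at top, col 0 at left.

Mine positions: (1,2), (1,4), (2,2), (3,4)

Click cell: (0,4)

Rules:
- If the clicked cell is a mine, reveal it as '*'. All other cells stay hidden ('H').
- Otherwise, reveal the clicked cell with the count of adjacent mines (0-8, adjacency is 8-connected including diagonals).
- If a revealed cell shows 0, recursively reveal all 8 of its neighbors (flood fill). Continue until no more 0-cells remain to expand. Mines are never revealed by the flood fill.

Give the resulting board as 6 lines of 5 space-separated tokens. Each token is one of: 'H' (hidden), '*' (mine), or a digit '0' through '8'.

H H H H 1
H H H H H
H H H H H
H H H H H
H H H H H
H H H H H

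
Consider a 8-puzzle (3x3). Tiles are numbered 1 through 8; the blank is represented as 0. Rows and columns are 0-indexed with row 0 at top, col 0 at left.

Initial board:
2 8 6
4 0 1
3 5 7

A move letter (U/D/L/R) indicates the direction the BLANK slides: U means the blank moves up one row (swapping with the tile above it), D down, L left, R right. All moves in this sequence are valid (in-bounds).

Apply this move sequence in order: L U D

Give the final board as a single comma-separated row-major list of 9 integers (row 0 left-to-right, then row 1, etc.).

Answer: 2, 8, 6, 0, 4, 1, 3, 5, 7

Derivation:
After move 1 (L):
2 8 6
0 4 1
3 5 7

After move 2 (U):
0 8 6
2 4 1
3 5 7

After move 3 (D):
2 8 6
0 4 1
3 5 7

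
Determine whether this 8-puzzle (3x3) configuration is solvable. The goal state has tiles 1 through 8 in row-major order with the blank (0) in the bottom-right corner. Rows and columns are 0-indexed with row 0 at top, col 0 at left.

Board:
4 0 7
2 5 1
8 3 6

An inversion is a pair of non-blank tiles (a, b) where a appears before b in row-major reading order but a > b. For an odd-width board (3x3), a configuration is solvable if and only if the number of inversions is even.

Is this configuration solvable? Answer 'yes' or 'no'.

Inversions (pairs i<j in row-major order where tile[i] > tile[j] > 0): 13
13 is odd, so the puzzle is not solvable.

Answer: no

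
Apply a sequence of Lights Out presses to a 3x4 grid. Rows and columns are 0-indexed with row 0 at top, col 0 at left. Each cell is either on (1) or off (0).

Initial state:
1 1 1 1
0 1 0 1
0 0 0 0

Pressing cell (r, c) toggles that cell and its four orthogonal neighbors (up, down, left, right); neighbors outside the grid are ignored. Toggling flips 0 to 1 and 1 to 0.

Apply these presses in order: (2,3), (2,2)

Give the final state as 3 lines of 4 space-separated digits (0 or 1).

Answer: 1 1 1 1
0 1 1 0
0 1 0 0

Derivation:
After press 1 at (2,3):
1 1 1 1
0 1 0 0
0 0 1 1

After press 2 at (2,2):
1 1 1 1
0 1 1 0
0 1 0 0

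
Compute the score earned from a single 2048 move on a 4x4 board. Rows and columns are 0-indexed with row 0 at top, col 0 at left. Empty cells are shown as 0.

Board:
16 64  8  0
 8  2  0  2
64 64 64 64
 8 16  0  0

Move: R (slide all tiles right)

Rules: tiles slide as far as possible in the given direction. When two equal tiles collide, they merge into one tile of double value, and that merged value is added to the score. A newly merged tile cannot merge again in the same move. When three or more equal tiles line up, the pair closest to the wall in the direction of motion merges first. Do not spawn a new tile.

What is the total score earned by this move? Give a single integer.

Slide right:
row 0: [16, 64, 8, 0] -> [0, 16, 64, 8]  score +0 (running 0)
row 1: [8, 2, 0, 2] -> [0, 0, 8, 4]  score +4 (running 4)
row 2: [64, 64, 64, 64] -> [0, 0, 128, 128]  score +256 (running 260)
row 3: [8, 16, 0, 0] -> [0, 0, 8, 16]  score +0 (running 260)
Board after move:
  0  16  64   8
  0   0   8   4
  0   0 128 128
  0   0   8  16

Answer: 260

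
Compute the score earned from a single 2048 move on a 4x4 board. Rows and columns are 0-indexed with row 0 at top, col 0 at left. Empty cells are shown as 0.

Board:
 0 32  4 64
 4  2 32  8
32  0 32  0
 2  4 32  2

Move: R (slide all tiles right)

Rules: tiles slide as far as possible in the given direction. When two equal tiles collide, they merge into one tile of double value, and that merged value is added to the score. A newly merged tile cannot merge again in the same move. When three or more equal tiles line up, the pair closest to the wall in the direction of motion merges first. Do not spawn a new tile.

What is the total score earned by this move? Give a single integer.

Answer: 64

Derivation:
Slide right:
row 0: [0, 32, 4, 64] -> [0, 32, 4, 64]  score +0 (running 0)
row 1: [4, 2, 32, 8] -> [4, 2, 32, 8]  score +0 (running 0)
row 2: [32, 0, 32, 0] -> [0, 0, 0, 64]  score +64 (running 64)
row 3: [2, 4, 32, 2] -> [2, 4, 32, 2]  score +0 (running 64)
Board after move:
 0 32  4 64
 4  2 32  8
 0  0  0 64
 2  4 32  2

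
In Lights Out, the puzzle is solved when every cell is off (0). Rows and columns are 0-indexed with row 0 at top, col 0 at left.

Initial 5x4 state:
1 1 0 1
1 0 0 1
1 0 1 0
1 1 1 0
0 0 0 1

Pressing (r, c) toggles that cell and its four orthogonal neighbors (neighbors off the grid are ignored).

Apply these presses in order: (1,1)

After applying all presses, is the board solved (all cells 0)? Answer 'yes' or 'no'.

Answer: no

Derivation:
After press 1 at (1,1):
1 0 0 1
0 1 1 1
1 1 1 0
1 1 1 0
0 0 0 1

Lights still on: 12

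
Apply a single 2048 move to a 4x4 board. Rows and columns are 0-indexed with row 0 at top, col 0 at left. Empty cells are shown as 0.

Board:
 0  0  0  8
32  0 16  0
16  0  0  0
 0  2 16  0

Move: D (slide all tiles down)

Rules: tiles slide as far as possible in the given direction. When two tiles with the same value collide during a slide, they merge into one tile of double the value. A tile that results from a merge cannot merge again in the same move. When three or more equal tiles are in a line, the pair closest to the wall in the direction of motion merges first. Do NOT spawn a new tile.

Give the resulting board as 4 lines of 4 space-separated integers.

Slide down:
col 0: [0, 32, 16, 0] -> [0, 0, 32, 16]
col 1: [0, 0, 0, 2] -> [0, 0, 0, 2]
col 2: [0, 16, 0, 16] -> [0, 0, 0, 32]
col 3: [8, 0, 0, 0] -> [0, 0, 0, 8]

Answer:  0  0  0  0
 0  0  0  0
32  0  0  0
16  2 32  8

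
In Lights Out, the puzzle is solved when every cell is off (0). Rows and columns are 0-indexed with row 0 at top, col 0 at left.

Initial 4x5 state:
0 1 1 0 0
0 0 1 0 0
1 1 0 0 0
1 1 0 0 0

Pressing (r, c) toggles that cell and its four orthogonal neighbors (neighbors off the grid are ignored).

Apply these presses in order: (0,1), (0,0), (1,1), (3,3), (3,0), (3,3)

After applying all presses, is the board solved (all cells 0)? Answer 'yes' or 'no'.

After press 1 at (0,1):
1 0 0 0 0
0 1 1 0 0
1 1 0 0 0
1 1 0 0 0

After press 2 at (0,0):
0 1 0 0 0
1 1 1 0 0
1 1 0 0 0
1 1 0 0 0

After press 3 at (1,1):
0 0 0 0 0
0 0 0 0 0
1 0 0 0 0
1 1 0 0 0

After press 4 at (3,3):
0 0 0 0 0
0 0 0 0 0
1 0 0 1 0
1 1 1 1 1

After press 5 at (3,0):
0 0 0 0 0
0 0 0 0 0
0 0 0 1 0
0 0 1 1 1

After press 6 at (3,3):
0 0 0 0 0
0 0 0 0 0
0 0 0 0 0
0 0 0 0 0

Lights still on: 0

Answer: yes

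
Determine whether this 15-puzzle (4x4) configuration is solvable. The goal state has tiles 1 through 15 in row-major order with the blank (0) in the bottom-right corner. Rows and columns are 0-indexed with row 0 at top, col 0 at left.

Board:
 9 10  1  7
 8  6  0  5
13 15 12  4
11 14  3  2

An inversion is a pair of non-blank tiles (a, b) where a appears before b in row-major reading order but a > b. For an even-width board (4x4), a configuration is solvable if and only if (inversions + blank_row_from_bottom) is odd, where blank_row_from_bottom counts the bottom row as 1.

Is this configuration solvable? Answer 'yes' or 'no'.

Inversions: 55
Blank is in row 1 (0-indexed from top), which is row 3 counting from the bottom (bottom = 1).
55 + 3 = 58, which is even, so the puzzle is not solvable.

Answer: no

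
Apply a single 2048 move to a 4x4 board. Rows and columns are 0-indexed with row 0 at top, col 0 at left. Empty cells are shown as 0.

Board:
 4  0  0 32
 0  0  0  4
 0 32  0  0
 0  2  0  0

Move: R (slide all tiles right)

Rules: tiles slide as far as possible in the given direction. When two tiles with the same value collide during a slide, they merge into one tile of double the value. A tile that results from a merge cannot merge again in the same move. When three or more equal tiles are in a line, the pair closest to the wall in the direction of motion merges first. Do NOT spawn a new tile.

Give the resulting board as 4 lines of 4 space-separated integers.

Slide right:
row 0: [4, 0, 0, 32] -> [0, 0, 4, 32]
row 1: [0, 0, 0, 4] -> [0, 0, 0, 4]
row 2: [0, 32, 0, 0] -> [0, 0, 0, 32]
row 3: [0, 2, 0, 0] -> [0, 0, 0, 2]

Answer:  0  0  4 32
 0  0  0  4
 0  0  0 32
 0  0  0  2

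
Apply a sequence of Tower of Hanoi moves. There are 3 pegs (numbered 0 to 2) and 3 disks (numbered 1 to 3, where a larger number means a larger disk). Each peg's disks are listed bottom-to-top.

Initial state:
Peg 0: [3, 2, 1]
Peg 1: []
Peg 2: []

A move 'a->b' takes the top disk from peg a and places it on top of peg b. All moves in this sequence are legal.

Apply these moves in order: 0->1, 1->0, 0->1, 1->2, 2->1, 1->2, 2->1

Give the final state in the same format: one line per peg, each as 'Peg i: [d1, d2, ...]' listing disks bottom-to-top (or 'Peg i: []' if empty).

After move 1 (0->1):
Peg 0: [3, 2]
Peg 1: [1]
Peg 2: []

After move 2 (1->0):
Peg 0: [3, 2, 1]
Peg 1: []
Peg 2: []

After move 3 (0->1):
Peg 0: [3, 2]
Peg 1: [1]
Peg 2: []

After move 4 (1->2):
Peg 0: [3, 2]
Peg 1: []
Peg 2: [1]

After move 5 (2->1):
Peg 0: [3, 2]
Peg 1: [1]
Peg 2: []

After move 6 (1->2):
Peg 0: [3, 2]
Peg 1: []
Peg 2: [1]

After move 7 (2->1):
Peg 0: [3, 2]
Peg 1: [1]
Peg 2: []

Answer: Peg 0: [3, 2]
Peg 1: [1]
Peg 2: []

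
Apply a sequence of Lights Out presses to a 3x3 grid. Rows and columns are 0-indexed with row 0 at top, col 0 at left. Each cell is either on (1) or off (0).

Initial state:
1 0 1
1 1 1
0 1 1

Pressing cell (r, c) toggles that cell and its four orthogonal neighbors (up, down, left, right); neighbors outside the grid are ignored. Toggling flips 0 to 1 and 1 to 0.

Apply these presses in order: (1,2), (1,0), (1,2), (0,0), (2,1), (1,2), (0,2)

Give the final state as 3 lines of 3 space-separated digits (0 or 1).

Answer: 1 0 1
1 0 1
0 0 1

Derivation:
After press 1 at (1,2):
1 0 0
1 0 0
0 1 0

After press 2 at (1,0):
0 0 0
0 1 0
1 1 0

After press 3 at (1,2):
0 0 1
0 0 1
1 1 1

After press 4 at (0,0):
1 1 1
1 0 1
1 1 1

After press 5 at (2,1):
1 1 1
1 1 1
0 0 0

After press 6 at (1,2):
1 1 0
1 0 0
0 0 1

After press 7 at (0,2):
1 0 1
1 0 1
0 0 1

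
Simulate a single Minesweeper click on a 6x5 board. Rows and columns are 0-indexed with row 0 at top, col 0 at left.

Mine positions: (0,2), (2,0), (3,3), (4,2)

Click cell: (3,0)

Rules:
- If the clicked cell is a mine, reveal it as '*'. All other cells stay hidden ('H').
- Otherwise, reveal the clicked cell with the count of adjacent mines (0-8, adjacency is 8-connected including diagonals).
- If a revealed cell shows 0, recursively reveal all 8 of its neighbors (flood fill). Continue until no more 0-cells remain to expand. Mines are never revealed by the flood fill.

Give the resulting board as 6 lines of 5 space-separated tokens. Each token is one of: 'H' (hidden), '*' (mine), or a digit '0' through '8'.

H H H H H
H H H H H
H H H H H
1 H H H H
H H H H H
H H H H H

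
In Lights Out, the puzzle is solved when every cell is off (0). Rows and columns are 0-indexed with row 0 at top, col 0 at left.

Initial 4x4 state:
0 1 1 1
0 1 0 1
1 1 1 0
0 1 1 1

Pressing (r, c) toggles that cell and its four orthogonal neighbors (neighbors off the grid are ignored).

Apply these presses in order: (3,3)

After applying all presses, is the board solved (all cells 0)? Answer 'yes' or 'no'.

After press 1 at (3,3):
0 1 1 1
0 1 0 1
1 1 1 1
0 1 0 0

Lights still on: 10

Answer: no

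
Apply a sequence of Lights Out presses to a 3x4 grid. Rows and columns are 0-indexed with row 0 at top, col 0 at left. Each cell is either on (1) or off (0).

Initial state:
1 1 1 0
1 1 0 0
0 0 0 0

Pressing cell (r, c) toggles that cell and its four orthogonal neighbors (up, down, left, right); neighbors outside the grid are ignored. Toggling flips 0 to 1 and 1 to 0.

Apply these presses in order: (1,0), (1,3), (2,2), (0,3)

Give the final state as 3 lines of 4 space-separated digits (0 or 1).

Answer: 0 1 0 0
0 0 0 0
1 1 1 0

Derivation:
After press 1 at (1,0):
0 1 1 0
0 0 0 0
1 0 0 0

After press 2 at (1,3):
0 1 1 1
0 0 1 1
1 0 0 1

After press 3 at (2,2):
0 1 1 1
0 0 0 1
1 1 1 0

After press 4 at (0,3):
0 1 0 0
0 0 0 0
1 1 1 0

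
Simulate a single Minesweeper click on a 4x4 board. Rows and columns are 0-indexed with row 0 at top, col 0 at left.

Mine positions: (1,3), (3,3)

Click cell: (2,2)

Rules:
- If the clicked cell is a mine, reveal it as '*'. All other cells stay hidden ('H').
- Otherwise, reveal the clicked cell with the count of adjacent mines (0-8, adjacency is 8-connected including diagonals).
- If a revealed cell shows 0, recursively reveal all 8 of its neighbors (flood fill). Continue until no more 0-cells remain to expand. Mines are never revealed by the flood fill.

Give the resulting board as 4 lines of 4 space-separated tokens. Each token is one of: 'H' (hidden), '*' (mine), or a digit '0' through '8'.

H H H H
H H H H
H H 2 H
H H H H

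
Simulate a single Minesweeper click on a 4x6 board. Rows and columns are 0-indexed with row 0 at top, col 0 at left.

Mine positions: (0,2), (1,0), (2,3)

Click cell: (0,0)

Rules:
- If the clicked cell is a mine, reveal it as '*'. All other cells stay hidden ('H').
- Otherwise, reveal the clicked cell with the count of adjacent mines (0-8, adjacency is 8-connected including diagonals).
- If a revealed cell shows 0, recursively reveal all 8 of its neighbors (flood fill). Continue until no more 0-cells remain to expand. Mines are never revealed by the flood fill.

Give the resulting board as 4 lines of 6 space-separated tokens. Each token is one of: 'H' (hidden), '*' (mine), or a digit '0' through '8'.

1 H H H H H
H H H H H H
H H H H H H
H H H H H H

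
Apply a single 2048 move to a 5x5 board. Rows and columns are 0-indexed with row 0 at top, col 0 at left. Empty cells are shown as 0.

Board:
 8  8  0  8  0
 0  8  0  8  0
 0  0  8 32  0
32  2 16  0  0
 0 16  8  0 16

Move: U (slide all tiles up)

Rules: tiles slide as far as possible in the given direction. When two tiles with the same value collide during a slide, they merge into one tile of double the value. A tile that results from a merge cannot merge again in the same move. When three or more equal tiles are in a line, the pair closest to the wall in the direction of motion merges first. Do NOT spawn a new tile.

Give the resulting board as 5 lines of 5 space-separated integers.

Slide up:
col 0: [8, 0, 0, 32, 0] -> [8, 32, 0, 0, 0]
col 1: [8, 8, 0, 2, 16] -> [16, 2, 16, 0, 0]
col 2: [0, 0, 8, 16, 8] -> [8, 16, 8, 0, 0]
col 3: [8, 8, 32, 0, 0] -> [16, 32, 0, 0, 0]
col 4: [0, 0, 0, 0, 16] -> [16, 0, 0, 0, 0]

Answer:  8 16  8 16 16
32  2 16 32  0
 0 16  8  0  0
 0  0  0  0  0
 0  0  0  0  0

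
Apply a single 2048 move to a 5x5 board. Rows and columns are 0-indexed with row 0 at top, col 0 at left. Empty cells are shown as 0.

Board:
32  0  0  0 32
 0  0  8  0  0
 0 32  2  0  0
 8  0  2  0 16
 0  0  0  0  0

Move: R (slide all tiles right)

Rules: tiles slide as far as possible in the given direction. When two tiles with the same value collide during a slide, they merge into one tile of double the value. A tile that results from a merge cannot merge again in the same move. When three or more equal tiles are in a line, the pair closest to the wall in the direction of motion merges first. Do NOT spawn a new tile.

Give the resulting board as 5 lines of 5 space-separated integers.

Answer:  0  0  0  0 64
 0  0  0  0  8
 0  0  0 32  2
 0  0  8  2 16
 0  0  0  0  0

Derivation:
Slide right:
row 0: [32, 0, 0, 0, 32] -> [0, 0, 0, 0, 64]
row 1: [0, 0, 8, 0, 0] -> [0, 0, 0, 0, 8]
row 2: [0, 32, 2, 0, 0] -> [0, 0, 0, 32, 2]
row 3: [8, 0, 2, 0, 16] -> [0, 0, 8, 2, 16]
row 4: [0, 0, 0, 0, 0] -> [0, 0, 0, 0, 0]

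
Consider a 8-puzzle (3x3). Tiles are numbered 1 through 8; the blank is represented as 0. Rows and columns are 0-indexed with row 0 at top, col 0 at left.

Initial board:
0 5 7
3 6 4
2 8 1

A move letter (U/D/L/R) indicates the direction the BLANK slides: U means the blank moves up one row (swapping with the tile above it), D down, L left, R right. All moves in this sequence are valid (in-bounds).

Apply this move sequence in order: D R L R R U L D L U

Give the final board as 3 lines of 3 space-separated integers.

After move 1 (D):
3 5 7
0 6 4
2 8 1

After move 2 (R):
3 5 7
6 0 4
2 8 1

After move 3 (L):
3 5 7
0 6 4
2 8 1

After move 4 (R):
3 5 7
6 0 4
2 8 1

After move 5 (R):
3 5 7
6 4 0
2 8 1

After move 6 (U):
3 5 0
6 4 7
2 8 1

After move 7 (L):
3 0 5
6 4 7
2 8 1

After move 8 (D):
3 4 5
6 0 7
2 8 1

After move 9 (L):
3 4 5
0 6 7
2 8 1

After move 10 (U):
0 4 5
3 6 7
2 8 1

Answer: 0 4 5
3 6 7
2 8 1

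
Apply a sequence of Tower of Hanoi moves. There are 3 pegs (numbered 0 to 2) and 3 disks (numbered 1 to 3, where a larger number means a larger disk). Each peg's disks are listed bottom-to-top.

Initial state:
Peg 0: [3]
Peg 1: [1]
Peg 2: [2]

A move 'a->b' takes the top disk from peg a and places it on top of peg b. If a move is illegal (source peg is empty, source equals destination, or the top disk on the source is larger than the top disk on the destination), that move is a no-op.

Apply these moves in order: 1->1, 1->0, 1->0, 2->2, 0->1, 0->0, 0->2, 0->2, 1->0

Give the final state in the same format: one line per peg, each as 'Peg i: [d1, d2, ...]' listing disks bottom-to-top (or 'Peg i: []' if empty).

Answer: Peg 0: [3, 1]
Peg 1: []
Peg 2: [2]

Derivation:
After move 1 (1->1):
Peg 0: [3]
Peg 1: [1]
Peg 2: [2]

After move 2 (1->0):
Peg 0: [3, 1]
Peg 1: []
Peg 2: [2]

After move 3 (1->0):
Peg 0: [3, 1]
Peg 1: []
Peg 2: [2]

After move 4 (2->2):
Peg 0: [3, 1]
Peg 1: []
Peg 2: [2]

After move 5 (0->1):
Peg 0: [3]
Peg 1: [1]
Peg 2: [2]

After move 6 (0->0):
Peg 0: [3]
Peg 1: [1]
Peg 2: [2]

After move 7 (0->2):
Peg 0: [3]
Peg 1: [1]
Peg 2: [2]

After move 8 (0->2):
Peg 0: [3]
Peg 1: [1]
Peg 2: [2]

After move 9 (1->0):
Peg 0: [3, 1]
Peg 1: []
Peg 2: [2]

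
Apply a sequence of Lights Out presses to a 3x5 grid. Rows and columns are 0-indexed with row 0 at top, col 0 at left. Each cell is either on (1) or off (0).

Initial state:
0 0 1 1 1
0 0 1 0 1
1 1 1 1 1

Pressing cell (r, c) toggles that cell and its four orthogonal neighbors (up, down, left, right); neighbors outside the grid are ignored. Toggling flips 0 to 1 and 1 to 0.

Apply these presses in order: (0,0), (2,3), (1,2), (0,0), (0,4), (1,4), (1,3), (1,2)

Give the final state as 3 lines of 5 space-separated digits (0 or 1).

Answer: 0 0 1 1 1
0 0 0 1 0
1 1 0 1 1

Derivation:
After press 1 at (0,0):
1 1 1 1 1
1 0 1 0 1
1 1 1 1 1

After press 2 at (2,3):
1 1 1 1 1
1 0 1 1 1
1 1 0 0 0

After press 3 at (1,2):
1 1 0 1 1
1 1 0 0 1
1 1 1 0 0

After press 4 at (0,0):
0 0 0 1 1
0 1 0 0 1
1 1 1 0 0

After press 5 at (0,4):
0 0 0 0 0
0 1 0 0 0
1 1 1 0 0

After press 6 at (1,4):
0 0 0 0 1
0 1 0 1 1
1 1 1 0 1

After press 7 at (1,3):
0 0 0 1 1
0 1 1 0 0
1 1 1 1 1

After press 8 at (1,2):
0 0 1 1 1
0 0 0 1 0
1 1 0 1 1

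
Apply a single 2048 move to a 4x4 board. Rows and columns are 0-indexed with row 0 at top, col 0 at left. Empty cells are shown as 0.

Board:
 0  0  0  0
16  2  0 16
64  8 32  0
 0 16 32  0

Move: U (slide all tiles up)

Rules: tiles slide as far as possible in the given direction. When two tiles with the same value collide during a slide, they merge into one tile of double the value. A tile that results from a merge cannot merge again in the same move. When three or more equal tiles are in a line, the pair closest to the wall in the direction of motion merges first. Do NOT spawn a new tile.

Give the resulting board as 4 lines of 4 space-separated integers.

Slide up:
col 0: [0, 16, 64, 0] -> [16, 64, 0, 0]
col 1: [0, 2, 8, 16] -> [2, 8, 16, 0]
col 2: [0, 0, 32, 32] -> [64, 0, 0, 0]
col 3: [0, 16, 0, 0] -> [16, 0, 0, 0]

Answer: 16  2 64 16
64  8  0  0
 0 16  0  0
 0  0  0  0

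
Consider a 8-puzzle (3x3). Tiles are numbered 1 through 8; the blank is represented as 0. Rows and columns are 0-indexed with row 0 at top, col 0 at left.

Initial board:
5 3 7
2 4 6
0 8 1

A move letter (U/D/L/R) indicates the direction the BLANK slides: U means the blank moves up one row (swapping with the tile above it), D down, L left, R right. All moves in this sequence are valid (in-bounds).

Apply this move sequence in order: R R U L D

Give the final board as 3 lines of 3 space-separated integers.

Answer: 5 3 7
2 1 4
8 0 6

Derivation:
After move 1 (R):
5 3 7
2 4 6
8 0 1

After move 2 (R):
5 3 7
2 4 6
8 1 0

After move 3 (U):
5 3 7
2 4 0
8 1 6

After move 4 (L):
5 3 7
2 0 4
8 1 6

After move 5 (D):
5 3 7
2 1 4
8 0 6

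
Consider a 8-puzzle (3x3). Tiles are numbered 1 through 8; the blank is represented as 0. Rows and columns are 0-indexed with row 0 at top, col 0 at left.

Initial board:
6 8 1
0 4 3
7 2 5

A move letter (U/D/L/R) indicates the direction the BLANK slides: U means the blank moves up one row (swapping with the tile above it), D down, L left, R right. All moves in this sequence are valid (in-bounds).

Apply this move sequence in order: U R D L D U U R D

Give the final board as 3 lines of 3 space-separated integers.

After move 1 (U):
0 8 1
6 4 3
7 2 5

After move 2 (R):
8 0 1
6 4 3
7 2 5

After move 3 (D):
8 4 1
6 0 3
7 2 5

After move 4 (L):
8 4 1
0 6 3
7 2 5

After move 5 (D):
8 4 1
7 6 3
0 2 5

After move 6 (U):
8 4 1
0 6 3
7 2 5

After move 7 (U):
0 4 1
8 6 3
7 2 5

After move 8 (R):
4 0 1
8 6 3
7 2 5

After move 9 (D):
4 6 1
8 0 3
7 2 5

Answer: 4 6 1
8 0 3
7 2 5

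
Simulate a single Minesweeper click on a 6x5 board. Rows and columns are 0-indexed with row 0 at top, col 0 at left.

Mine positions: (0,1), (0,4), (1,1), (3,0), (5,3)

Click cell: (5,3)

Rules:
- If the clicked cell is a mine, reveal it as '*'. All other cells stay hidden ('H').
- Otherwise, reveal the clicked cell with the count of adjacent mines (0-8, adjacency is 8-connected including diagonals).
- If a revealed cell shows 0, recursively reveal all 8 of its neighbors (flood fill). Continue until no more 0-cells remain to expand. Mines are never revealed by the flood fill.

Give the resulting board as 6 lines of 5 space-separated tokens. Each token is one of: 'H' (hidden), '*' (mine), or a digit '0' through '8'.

H H H H H
H H H H H
H H H H H
H H H H H
H H H H H
H H H * H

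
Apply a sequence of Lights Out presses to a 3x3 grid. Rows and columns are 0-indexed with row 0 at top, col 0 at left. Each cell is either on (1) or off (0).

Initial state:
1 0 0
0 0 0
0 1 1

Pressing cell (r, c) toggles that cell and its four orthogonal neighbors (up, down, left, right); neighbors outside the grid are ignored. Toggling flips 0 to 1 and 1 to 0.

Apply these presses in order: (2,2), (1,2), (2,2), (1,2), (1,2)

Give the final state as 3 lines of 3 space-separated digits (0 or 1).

After press 1 at (2,2):
1 0 0
0 0 1
0 0 0

After press 2 at (1,2):
1 0 1
0 1 0
0 0 1

After press 3 at (2,2):
1 0 1
0 1 1
0 1 0

After press 4 at (1,2):
1 0 0
0 0 0
0 1 1

After press 5 at (1,2):
1 0 1
0 1 1
0 1 0

Answer: 1 0 1
0 1 1
0 1 0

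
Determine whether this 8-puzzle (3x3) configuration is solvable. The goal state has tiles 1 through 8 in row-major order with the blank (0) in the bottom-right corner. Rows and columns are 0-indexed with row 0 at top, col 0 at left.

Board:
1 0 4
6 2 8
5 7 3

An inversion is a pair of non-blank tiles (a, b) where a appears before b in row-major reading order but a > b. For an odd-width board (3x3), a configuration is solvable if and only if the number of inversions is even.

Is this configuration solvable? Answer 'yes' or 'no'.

Inversions (pairs i<j in row-major order where tile[i] > tile[j] > 0): 10
10 is even, so the puzzle is solvable.

Answer: yes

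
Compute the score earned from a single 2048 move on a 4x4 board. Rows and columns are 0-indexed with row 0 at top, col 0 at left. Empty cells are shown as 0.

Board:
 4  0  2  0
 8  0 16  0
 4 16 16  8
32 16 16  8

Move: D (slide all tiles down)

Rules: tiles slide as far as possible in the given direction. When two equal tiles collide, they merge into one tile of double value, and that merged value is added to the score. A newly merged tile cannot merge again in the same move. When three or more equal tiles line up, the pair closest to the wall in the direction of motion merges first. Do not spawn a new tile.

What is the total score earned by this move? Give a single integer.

Slide down:
col 0: [4, 8, 4, 32] -> [4, 8, 4, 32]  score +0 (running 0)
col 1: [0, 0, 16, 16] -> [0, 0, 0, 32]  score +32 (running 32)
col 2: [2, 16, 16, 16] -> [0, 2, 16, 32]  score +32 (running 64)
col 3: [0, 0, 8, 8] -> [0, 0, 0, 16]  score +16 (running 80)
Board after move:
 4  0  0  0
 8  0  2  0
 4  0 16  0
32 32 32 16

Answer: 80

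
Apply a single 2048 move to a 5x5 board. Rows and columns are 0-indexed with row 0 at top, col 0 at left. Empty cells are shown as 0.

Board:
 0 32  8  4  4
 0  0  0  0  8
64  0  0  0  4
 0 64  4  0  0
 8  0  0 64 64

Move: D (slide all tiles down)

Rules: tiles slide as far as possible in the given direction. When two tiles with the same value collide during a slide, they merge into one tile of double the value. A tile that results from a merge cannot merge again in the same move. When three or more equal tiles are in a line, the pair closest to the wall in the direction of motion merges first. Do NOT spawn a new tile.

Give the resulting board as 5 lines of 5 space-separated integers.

Answer:  0  0  0  0  0
 0  0  0  0  4
 0  0  0  0  8
64 32  8  4  4
 8 64  4 64 64

Derivation:
Slide down:
col 0: [0, 0, 64, 0, 8] -> [0, 0, 0, 64, 8]
col 1: [32, 0, 0, 64, 0] -> [0, 0, 0, 32, 64]
col 2: [8, 0, 0, 4, 0] -> [0, 0, 0, 8, 4]
col 3: [4, 0, 0, 0, 64] -> [0, 0, 0, 4, 64]
col 4: [4, 8, 4, 0, 64] -> [0, 4, 8, 4, 64]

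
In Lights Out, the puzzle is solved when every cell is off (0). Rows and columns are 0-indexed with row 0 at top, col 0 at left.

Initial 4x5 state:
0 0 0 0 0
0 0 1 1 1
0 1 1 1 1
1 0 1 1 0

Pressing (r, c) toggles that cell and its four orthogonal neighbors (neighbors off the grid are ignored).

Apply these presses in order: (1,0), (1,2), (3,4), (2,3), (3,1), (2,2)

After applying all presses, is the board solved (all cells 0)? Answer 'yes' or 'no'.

Answer: no

Derivation:
After press 1 at (1,0):
1 0 0 0 0
1 1 1 1 1
1 1 1 1 1
1 0 1 1 0

After press 2 at (1,2):
1 0 1 0 0
1 0 0 0 1
1 1 0 1 1
1 0 1 1 0

After press 3 at (3,4):
1 0 1 0 0
1 0 0 0 1
1 1 0 1 0
1 0 1 0 1

After press 4 at (2,3):
1 0 1 0 0
1 0 0 1 1
1 1 1 0 1
1 0 1 1 1

After press 5 at (3,1):
1 0 1 0 0
1 0 0 1 1
1 0 1 0 1
0 1 0 1 1

After press 6 at (2,2):
1 0 1 0 0
1 0 1 1 1
1 1 0 1 1
0 1 1 1 1

Lights still on: 14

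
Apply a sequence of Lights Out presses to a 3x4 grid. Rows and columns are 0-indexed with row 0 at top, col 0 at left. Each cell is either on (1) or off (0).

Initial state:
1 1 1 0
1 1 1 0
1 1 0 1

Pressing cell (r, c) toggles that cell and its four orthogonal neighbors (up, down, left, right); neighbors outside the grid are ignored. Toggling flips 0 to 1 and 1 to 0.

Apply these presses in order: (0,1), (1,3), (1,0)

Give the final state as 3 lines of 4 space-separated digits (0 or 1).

Answer: 1 0 0 1
0 1 0 1
0 1 0 0

Derivation:
After press 1 at (0,1):
0 0 0 0
1 0 1 0
1 1 0 1

After press 2 at (1,3):
0 0 0 1
1 0 0 1
1 1 0 0

After press 3 at (1,0):
1 0 0 1
0 1 0 1
0 1 0 0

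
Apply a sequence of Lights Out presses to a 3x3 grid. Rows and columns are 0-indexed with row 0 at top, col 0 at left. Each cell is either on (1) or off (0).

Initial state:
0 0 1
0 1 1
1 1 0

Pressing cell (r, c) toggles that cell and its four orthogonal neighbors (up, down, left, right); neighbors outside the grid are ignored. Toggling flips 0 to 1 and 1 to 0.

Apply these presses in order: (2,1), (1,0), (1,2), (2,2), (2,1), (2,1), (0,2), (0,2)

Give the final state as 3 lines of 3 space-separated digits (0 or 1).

After press 1 at (2,1):
0 0 1
0 0 1
0 0 1

After press 2 at (1,0):
1 0 1
1 1 1
1 0 1

After press 3 at (1,2):
1 0 0
1 0 0
1 0 0

After press 4 at (2,2):
1 0 0
1 0 1
1 1 1

After press 5 at (2,1):
1 0 0
1 1 1
0 0 0

After press 6 at (2,1):
1 0 0
1 0 1
1 1 1

After press 7 at (0,2):
1 1 1
1 0 0
1 1 1

After press 8 at (0,2):
1 0 0
1 0 1
1 1 1

Answer: 1 0 0
1 0 1
1 1 1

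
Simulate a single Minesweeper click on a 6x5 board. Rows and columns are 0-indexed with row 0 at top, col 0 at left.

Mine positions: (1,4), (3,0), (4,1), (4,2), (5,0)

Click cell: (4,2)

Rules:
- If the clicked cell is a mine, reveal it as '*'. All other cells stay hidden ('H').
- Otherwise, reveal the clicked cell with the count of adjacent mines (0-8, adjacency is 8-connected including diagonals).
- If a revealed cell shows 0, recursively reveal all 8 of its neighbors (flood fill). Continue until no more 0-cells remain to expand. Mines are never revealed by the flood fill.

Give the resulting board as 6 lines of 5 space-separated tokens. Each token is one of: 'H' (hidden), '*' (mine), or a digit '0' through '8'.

H H H H H
H H H H H
H H H H H
H H H H H
H H * H H
H H H H H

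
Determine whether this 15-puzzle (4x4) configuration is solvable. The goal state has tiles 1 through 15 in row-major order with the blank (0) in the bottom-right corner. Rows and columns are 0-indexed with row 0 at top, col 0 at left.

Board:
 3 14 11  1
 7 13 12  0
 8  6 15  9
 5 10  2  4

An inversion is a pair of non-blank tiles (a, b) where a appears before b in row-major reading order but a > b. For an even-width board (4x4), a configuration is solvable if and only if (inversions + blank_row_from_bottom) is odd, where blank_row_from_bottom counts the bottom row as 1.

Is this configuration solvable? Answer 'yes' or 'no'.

Answer: no

Derivation:
Inversions: 61
Blank is in row 1 (0-indexed from top), which is row 3 counting from the bottom (bottom = 1).
61 + 3 = 64, which is even, so the puzzle is not solvable.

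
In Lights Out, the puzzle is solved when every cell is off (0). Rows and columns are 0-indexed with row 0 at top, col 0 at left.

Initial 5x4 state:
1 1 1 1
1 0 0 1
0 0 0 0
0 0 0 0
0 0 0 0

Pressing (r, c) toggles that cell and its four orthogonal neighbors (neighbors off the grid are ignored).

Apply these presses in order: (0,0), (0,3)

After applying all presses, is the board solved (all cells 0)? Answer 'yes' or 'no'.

After press 1 at (0,0):
0 0 1 1
0 0 0 1
0 0 0 0
0 0 0 0
0 0 0 0

After press 2 at (0,3):
0 0 0 0
0 0 0 0
0 0 0 0
0 0 0 0
0 0 0 0

Lights still on: 0

Answer: yes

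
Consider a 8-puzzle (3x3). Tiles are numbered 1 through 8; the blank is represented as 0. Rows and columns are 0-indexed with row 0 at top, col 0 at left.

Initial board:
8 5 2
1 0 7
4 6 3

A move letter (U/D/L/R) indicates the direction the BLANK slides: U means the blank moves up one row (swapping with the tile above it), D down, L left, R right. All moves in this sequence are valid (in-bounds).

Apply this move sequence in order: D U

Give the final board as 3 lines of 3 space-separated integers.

After move 1 (D):
8 5 2
1 6 7
4 0 3

After move 2 (U):
8 5 2
1 0 7
4 6 3

Answer: 8 5 2
1 0 7
4 6 3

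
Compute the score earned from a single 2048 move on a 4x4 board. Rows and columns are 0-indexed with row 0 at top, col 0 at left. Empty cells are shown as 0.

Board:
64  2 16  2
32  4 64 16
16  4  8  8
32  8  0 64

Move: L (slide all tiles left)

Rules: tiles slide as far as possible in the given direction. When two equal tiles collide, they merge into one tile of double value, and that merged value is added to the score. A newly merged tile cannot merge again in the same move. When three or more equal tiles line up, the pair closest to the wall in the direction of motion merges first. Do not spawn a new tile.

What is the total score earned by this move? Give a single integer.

Slide left:
row 0: [64, 2, 16, 2] -> [64, 2, 16, 2]  score +0 (running 0)
row 1: [32, 4, 64, 16] -> [32, 4, 64, 16]  score +0 (running 0)
row 2: [16, 4, 8, 8] -> [16, 4, 16, 0]  score +16 (running 16)
row 3: [32, 8, 0, 64] -> [32, 8, 64, 0]  score +0 (running 16)
Board after move:
64  2 16  2
32  4 64 16
16  4 16  0
32  8 64  0

Answer: 16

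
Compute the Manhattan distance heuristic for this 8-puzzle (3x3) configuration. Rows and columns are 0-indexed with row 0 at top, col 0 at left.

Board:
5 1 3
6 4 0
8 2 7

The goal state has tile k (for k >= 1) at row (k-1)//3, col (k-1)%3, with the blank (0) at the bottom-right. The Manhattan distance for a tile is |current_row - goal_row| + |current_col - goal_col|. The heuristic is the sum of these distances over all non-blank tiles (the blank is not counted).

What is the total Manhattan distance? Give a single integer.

Answer: 11

Derivation:
Tile 5: (0,0)->(1,1) = 2
Tile 1: (0,1)->(0,0) = 1
Tile 3: (0,2)->(0,2) = 0
Tile 6: (1,0)->(1,2) = 2
Tile 4: (1,1)->(1,0) = 1
Tile 8: (2,0)->(2,1) = 1
Tile 2: (2,1)->(0,1) = 2
Tile 7: (2,2)->(2,0) = 2
Sum: 2 + 1 + 0 + 2 + 1 + 1 + 2 + 2 = 11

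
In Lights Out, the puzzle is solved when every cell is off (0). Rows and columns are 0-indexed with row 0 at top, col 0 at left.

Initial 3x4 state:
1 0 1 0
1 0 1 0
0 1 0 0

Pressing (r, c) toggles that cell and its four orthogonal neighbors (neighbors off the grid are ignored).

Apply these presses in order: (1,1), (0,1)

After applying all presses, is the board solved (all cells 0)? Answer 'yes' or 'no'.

After press 1 at (1,1):
1 1 1 0
0 1 0 0
0 0 0 0

After press 2 at (0,1):
0 0 0 0
0 0 0 0
0 0 0 0

Lights still on: 0

Answer: yes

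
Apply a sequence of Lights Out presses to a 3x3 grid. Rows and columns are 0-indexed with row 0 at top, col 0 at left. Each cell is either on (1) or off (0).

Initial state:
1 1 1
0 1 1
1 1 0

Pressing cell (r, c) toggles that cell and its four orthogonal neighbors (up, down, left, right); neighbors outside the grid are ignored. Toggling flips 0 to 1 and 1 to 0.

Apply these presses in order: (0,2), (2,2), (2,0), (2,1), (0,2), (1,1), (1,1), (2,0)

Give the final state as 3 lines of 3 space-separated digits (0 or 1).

After press 1 at (0,2):
1 0 0
0 1 0
1 1 0

After press 2 at (2,2):
1 0 0
0 1 1
1 0 1

After press 3 at (2,0):
1 0 0
1 1 1
0 1 1

After press 4 at (2,1):
1 0 0
1 0 1
1 0 0

After press 5 at (0,2):
1 1 1
1 0 0
1 0 0

After press 6 at (1,1):
1 0 1
0 1 1
1 1 0

After press 7 at (1,1):
1 1 1
1 0 0
1 0 0

After press 8 at (2,0):
1 1 1
0 0 0
0 1 0

Answer: 1 1 1
0 0 0
0 1 0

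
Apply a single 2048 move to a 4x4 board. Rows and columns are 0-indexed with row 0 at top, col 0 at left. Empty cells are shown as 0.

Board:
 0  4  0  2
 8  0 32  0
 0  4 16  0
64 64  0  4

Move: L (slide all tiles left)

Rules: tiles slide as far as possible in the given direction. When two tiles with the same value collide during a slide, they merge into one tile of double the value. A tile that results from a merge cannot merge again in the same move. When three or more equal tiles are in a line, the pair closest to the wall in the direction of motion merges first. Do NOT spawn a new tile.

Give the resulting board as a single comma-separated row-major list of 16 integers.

Answer: 4, 2, 0, 0, 8, 32, 0, 0, 4, 16, 0, 0, 128, 4, 0, 0

Derivation:
Slide left:
row 0: [0, 4, 0, 2] -> [4, 2, 0, 0]
row 1: [8, 0, 32, 0] -> [8, 32, 0, 0]
row 2: [0, 4, 16, 0] -> [4, 16, 0, 0]
row 3: [64, 64, 0, 4] -> [128, 4, 0, 0]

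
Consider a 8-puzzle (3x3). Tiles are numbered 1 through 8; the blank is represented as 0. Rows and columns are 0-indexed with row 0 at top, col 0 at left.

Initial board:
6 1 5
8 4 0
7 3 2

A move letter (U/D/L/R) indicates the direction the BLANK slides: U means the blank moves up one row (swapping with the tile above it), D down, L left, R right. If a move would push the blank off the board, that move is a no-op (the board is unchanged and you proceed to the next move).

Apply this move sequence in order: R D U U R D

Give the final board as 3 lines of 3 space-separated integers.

After move 1 (R):
6 1 5
8 4 0
7 3 2

After move 2 (D):
6 1 5
8 4 2
7 3 0

After move 3 (U):
6 1 5
8 4 0
7 3 2

After move 4 (U):
6 1 0
8 4 5
7 3 2

After move 5 (R):
6 1 0
8 4 5
7 3 2

After move 6 (D):
6 1 5
8 4 0
7 3 2

Answer: 6 1 5
8 4 0
7 3 2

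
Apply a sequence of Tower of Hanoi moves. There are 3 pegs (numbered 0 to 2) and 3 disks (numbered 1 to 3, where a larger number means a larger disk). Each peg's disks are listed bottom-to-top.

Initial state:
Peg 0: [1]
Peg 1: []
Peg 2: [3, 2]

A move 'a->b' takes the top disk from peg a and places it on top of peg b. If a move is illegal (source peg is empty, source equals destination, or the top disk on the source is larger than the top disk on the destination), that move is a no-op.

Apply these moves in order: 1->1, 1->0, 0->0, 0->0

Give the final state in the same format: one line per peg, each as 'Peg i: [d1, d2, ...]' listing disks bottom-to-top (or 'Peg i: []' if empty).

After move 1 (1->1):
Peg 0: [1]
Peg 1: []
Peg 2: [3, 2]

After move 2 (1->0):
Peg 0: [1]
Peg 1: []
Peg 2: [3, 2]

After move 3 (0->0):
Peg 0: [1]
Peg 1: []
Peg 2: [3, 2]

After move 4 (0->0):
Peg 0: [1]
Peg 1: []
Peg 2: [3, 2]

Answer: Peg 0: [1]
Peg 1: []
Peg 2: [3, 2]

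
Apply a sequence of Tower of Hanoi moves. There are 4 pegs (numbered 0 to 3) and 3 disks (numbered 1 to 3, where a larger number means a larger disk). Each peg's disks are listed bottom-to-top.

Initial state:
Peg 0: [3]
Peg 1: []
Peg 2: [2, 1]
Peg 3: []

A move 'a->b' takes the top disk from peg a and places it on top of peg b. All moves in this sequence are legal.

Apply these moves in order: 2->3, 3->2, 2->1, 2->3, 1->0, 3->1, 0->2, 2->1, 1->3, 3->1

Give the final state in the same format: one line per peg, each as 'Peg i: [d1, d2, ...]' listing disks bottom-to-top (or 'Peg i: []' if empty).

After move 1 (2->3):
Peg 0: [3]
Peg 1: []
Peg 2: [2]
Peg 3: [1]

After move 2 (3->2):
Peg 0: [3]
Peg 1: []
Peg 2: [2, 1]
Peg 3: []

After move 3 (2->1):
Peg 0: [3]
Peg 1: [1]
Peg 2: [2]
Peg 3: []

After move 4 (2->3):
Peg 0: [3]
Peg 1: [1]
Peg 2: []
Peg 3: [2]

After move 5 (1->0):
Peg 0: [3, 1]
Peg 1: []
Peg 2: []
Peg 3: [2]

After move 6 (3->1):
Peg 0: [3, 1]
Peg 1: [2]
Peg 2: []
Peg 3: []

After move 7 (0->2):
Peg 0: [3]
Peg 1: [2]
Peg 2: [1]
Peg 3: []

After move 8 (2->1):
Peg 0: [3]
Peg 1: [2, 1]
Peg 2: []
Peg 3: []

After move 9 (1->3):
Peg 0: [3]
Peg 1: [2]
Peg 2: []
Peg 3: [1]

After move 10 (3->1):
Peg 0: [3]
Peg 1: [2, 1]
Peg 2: []
Peg 3: []

Answer: Peg 0: [3]
Peg 1: [2, 1]
Peg 2: []
Peg 3: []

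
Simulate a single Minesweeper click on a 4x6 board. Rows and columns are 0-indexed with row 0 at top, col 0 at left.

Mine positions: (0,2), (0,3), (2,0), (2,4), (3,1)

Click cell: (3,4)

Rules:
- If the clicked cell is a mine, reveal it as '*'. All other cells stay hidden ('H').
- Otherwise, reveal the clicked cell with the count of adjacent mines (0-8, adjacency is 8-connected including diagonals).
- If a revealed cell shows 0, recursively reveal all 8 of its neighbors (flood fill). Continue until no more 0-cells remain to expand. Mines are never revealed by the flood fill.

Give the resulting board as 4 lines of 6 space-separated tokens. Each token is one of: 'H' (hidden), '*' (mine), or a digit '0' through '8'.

H H H H H H
H H H H H H
H H H H H H
H H H H 1 H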